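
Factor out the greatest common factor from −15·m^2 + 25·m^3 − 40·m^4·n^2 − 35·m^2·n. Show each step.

−15·m^2 + 25·m^3 − 40·m^4·n^2 − 35·m^2·n
= 5(−3·m^2 + 5·m^3 − 8·m^4·n^2 − 7·m^2·n)    [factor out 5]
= 5·m^2(−3 + 5·m − 8·m^2·n^2 − 7·n)    [factor out m^2]

5·m^2(−3 + 5·m − 8·m^2·n^2 − 7·n)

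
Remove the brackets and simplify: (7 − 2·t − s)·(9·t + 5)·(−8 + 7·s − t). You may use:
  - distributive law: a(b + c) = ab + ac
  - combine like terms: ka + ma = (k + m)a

(7 − 2·t − s)·(9·t + 5)·(−8 + 7·s − t)
= (63·t + 35 − 18·t^2 − 10·t − 9·s·t − 5·s)·(−8 + 7·s − t)    [distributive law]
= (53·t + 35 − 18·t^2 − 9·s·t − 5·s)·(−8 + 7·s − t)    [combine like terms]
= −424·t + 371·s·t − 53·t^2 − 280 + 245·s − 35·t + 144·t^2 − 126·s·t^2 + 18·t^3 + 72·s·t − 63·s^2·t + 9·s·t^2 + 40·s − 35·s^2 + 5·s·t    [distributive law]
= −459·t + 448·s·t + 91·t^2 − 280 + 285·s − 117·s·t^2 + 18·t^3 − 63·s^2·t − 35·s^2    [combine like terms]

−459·t + 448·s·t + 91·t^2 − 280 + 285·s − 117·s·t^2 + 18·t^3 − 63·s^2·t − 35·s^2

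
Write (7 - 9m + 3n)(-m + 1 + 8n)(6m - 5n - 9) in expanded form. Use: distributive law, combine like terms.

-177m^2 + 1109mn + 186m - 566n - 63 - 511n^2 + 54m^3 - 495m^2n + 519mn^2 - 120n^3

(7 - 9m + 3n)(-m + 1 + 8n)(6m - 5n - 9)
= (-7m + 7 + 56n + 9m^2 - 9m - 72mn - 3mn + 3n + 24n^2)(6m - 5n - 9)    [distributive law]
= (-16m + 7 + 59n + 9m^2 - 75mn + 24n^2)(6m - 5n - 9)    [combine like terms]
= -96m^2 + 80mn + 144m + 42m - 35n - 63 + 354mn - 295n^2 - 531n + 54m^3 - 45m^2n - 81m^2 - 450m^2n + 375mn^2 + 675mn + 144mn^2 - 120n^3 - 216n^2    [distributive law]
= -177m^2 + 1109mn + 186m - 566n - 63 - 511n^2 + 54m^3 - 495m^2n + 519mn^2 - 120n^3    [combine like terms]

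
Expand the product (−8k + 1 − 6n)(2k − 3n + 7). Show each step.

−16k^2 + 12kn − 54k − 45n + 7 + 18n^2

(−8k + 1 − 6n)(2k − 3n + 7)
= −16k^2 + 24kn − 56k + 2k − 3n + 7 − 12kn + 18n^2 − 42n    [distributive law]
= −16k^2 + 12kn − 54k − 45n + 7 + 18n^2    [combine like terms]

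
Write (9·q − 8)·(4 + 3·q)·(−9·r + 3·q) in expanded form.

(9·q − 8)·(4 + 3·q)·(−9·r + 3·q)
= (36·q + 27·q^2 − 32 − 24·q)·(−9·r + 3·q)    [distributive law]
= (12·q + 27·q^2 − 32)·(−9·r + 3·q)    [combine like terms]
= −108·q·r + 36·q^2 − 243·q^2·r + 81·q^3 + 288·r − 96·q    [distributive law]

−108·q·r + 36·q^2 − 243·q^2·r + 81·q^3 + 288·r − 96·q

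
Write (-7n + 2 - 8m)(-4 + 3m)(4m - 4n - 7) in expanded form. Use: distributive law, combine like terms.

107mn - 112n^2 - 164n + 12m^2n + 84mn^2 - 298m + 56 + 320m^2 - 96m^3

(-7n + 2 - 8m)(-4 + 3m)(4m - 4n - 7)
= (28n - 21mn - 8 + 6m + 32m - 24m^2)(4m - 4n - 7)    [distributive law]
= (28n - 21mn - 8 + 38m - 24m^2)(4m - 4n - 7)    [combine like terms]
= 112mn - 112n^2 - 196n - 84m^2n + 84mn^2 + 147mn - 32m + 32n + 56 + 152m^2 - 152mn - 266m - 96m^3 + 96m^2n + 168m^2    [distributive law]
= 107mn - 112n^2 - 164n + 12m^2n + 84mn^2 - 298m + 56 + 320m^2 - 96m^3    [combine like terms]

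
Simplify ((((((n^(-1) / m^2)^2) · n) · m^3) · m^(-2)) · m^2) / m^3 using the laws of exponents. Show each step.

m^(-4)n^(-1)

((((((n^(-1) / m^2)^2) · n) · m^3) · m^(-2)) · m^2) / m^3
= (((((((n^(-1))^2) / ((m^2)^2)) · n) · m^3) · m^(-2)) · m^2) / m^3    [power of a quotient]
= (((((n^(-2) / ((m^2)^2)) · n) · m^3) · m^(-2)) · m^2) / m^3    [power of a power]
= (((((n^(-2) / m^4) · n) · m^3) · m^(-2)) · m^2) / m^3    [power of a power]
= m^(-4)n^(-1)    [quotient of powers; product of powers]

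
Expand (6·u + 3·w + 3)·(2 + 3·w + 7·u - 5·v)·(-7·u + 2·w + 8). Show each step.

105·u^2 + 273·u·w + 222·u - 189·u^2·w + 15·u·w^2 - 294·u^3 + 210·u^2·v + 45·u·v·w - 135·u·v + 102·w^2 + 132·w + 18·w^3 - 30·v·w^2 - 150·v·w + 48 - 120·v

(6·u + 3·w + 3)·(2 + 3·w + 7·u - 5·v)·(-7·u + 2·w + 8)
= (12·u + 18·u·w + 42·u^2 - 30·u·v + 6·w + 9·w^2 + 21·u·w - 15·v·w + 6 + 9·w + 21·u - 15·v)·(-7·u + 2·w + 8)    [distributive law]
= (33·u + 39·u·w + 42·u^2 - 30·u·v + 15·w + 9·w^2 - 15·v·w + 6 - 15·v)·(-7·u + 2·w + 8)    [combine like terms]
= -231·u^2 + 66·u·w + 264·u - 273·u^2·w + 78·u·w^2 + 312·u·w - 294·u^3 + 84·u^2·w + 336·u^2 + 210·u^2·v - 60·u·v·w - 240·u·v - 105·u·w + 30·w^2 + 120·w - 63·u·w^2 + 18·w^3 + 72·w^2 + 105·u·v·w - 30·v·w^2 - 120·v·w - 42·u + 12·w + 48 + 105·u·v - 30·v·w - 120·v    [distributive law]
= 105·u^2 + 273·u·w + 222·u - 189·u^2·w + 15·u·w^2 - 294·u^3 + 210·u^2·v + 45·u·v·w - 135·u·v + 102·w^2 + 132·w + 18·w^3 - 30·v·w^2 - 150·v·w + 48 - 120·v    [combine like terms]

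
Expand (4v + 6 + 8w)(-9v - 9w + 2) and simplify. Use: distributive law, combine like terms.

(4v + 6 + 8w)(-9v - 9w + 2)
= -36v² - 36vw + 8v - 54v - 54w + 12 - 72vw - 72w² + 16w    [distributive law]
= -36v² - 108vw - 46v - 38w + 12 - 72w²    [combine like terms]

-36v² - 108vw - 46v - 38w + 12 - 72w²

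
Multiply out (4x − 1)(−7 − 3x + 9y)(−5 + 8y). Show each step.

125x − 380xy + 60x² − 96x²y + 288xy² − 35 + 101y − 72y²

(4x − 1)(−7 − 3x + 9y)(−5 + 8y)
= (−28x − 12x² + 36xy + 7 + 3x − 9y)(−5 + 8y)    [distributive law]
= (−25x − 12x² + 36xy + 7 − 9y)(−5 + 8y)    [combine like terms]
= 125x − 200xy + 60x² − 96x²y − 180xy + 288xy² − 35 + 56y + 45y − 72y²    [distributive law]
= 125x − 380xy + 60x² − 96x²y + 288xy² − 35 + 101y − 72y²    [combine like terms]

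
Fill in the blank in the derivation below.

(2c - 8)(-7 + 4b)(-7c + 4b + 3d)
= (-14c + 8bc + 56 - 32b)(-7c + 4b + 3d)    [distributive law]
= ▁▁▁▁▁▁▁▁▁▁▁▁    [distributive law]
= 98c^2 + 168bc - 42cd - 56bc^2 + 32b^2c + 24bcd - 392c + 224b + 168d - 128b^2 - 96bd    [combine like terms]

After distributive law, the bracketed line is:

98c^2 - 56bc - 42cd - 56bc^2 + 32b^2c + 24bcd - 392c + 224b + 168d + 224bc - 128b^2 - 96bd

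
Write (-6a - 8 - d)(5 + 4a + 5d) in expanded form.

-62a - 24a^2 - 34ad - 40 - 45d - 5d^2

(-6a - 8 - d)(5 + 4a + 5d)
= -30a - 24a^2 - 30ad - 40 - 32a - 40d - 5d - 4ad - 5d^2    [distributive law]
= -62a - 24a^2 - 34ad - 40 - 45d - 5d^2    [combine like terms]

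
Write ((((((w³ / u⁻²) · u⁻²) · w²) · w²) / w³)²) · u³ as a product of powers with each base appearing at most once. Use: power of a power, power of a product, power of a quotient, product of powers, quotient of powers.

u³w⁸

((((((w³ / u⁻²) · u⁻²) · w²) · w²) / w³)²) · u³
= ((((((w³ / u⁻²) · u⁻²) · w²) · w²)²) / ((w³)²)) · u³    [power of a quotient]
= ((((((w³ / u⁻²) · u⁻²) · w²)²) · ((w²)²)) / ((w³)²)) · u³    [power of a product]
= ((((((w³ / u⁻²) · u⁻²)²) · ((w²)²)) · ((w²)²)) / ((w³)²)) · u³    [power of a product]
= ((((((w³ / u⁻²)²) · ((u⁻²)²)) · ((w²)²)) · ((w²)²)) / ((w³)²)) · u³    [power of a product]
= (((((((w³)²) / ((u⁻²)²)) · ((u⁻²)²)) · ((w²)²)) · ((w²)²)) / ((w³)²)) · u³    [power of a quotient]
= (((((w⁶ / ((u⁻²)²)) · ((u⁻²)²)) · ((w²)²)) · ((w²)²)) / ((w³)²)) · u³    [power of a power]
= (((((w⁶ / u⁻⁴) · ((u⁻²)²)) · ((w²)²)) · ((w²)²)) / ((w³)²)) · u³    [power of a power]
= (((((w⁶ / u⁻⁴) · u⁻⁴) · ((w²)²)) · ((w²)²)) / ((w³)²)) · u³    [power of a power]
= (((((w⁶ / u⁻⁴) · u⁻⁴) · w⁴) · ((w²)²)) / ((w³)²)) · u³    [power of a power]
= (((((w⁶ / u⁻⁴) · u⁻⁴) · w⁴) · w⁴) / ((w³)²)) · u³    [power of a power]
= (((((w⁶ / u⁻⁴) · u⁻⁴) · w⁴) · w⁴) / w⁶) · u³    [power of a power]
= u³w⁸    [quotient of powers; product of powers]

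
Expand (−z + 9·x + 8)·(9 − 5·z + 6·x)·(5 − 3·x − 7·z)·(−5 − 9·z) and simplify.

505·z + 4901·z² + 1194·x·z + 7389·x·z² − 3137·z³ − 3078·x·z³ + 315·z⁴ + 2178·x²·z + 2025·x²·z² − 2145·x + 585·x² + 810·x³ + 1458·x³·z − 1800

(−z + 9·x + 8)·(9 − 5·z + 6·x)·(5 − 3·x − 7·z)·(−5 − 9·z)
= (−9·z + 5·z² − 6·x·z + 81·x − 45·x·z + 54·x² + 72 − 40·z + 48·x)·(5 − 3·x − 7·z)·(−5 − 9·z)    [distributive law]
= (−49·z + 5·z² − 51·x·z + 129·x + 54·x² + 72)·(5 − 3·x − 7·z)·(−5 − 9·z)    [combine like terms]
= (−245·z + 147·x·z + 343·z² + 25·z² − 15·x·z² − 35·z³ − 255·x·z + 153·x²·z + 357·x·z² + 645·x − 387·x² − 903·x·z + 270·x² − 162·x³ − 378·x²·z + 360 − 216·x − 504·z)·(−5 − 9·z)    [distributive law]
= (−749·z − 1011·x·z + 368·z² + 342·x·z² − 35·z³ − 225·x²·z + 429·x − 117·x² − 162·x³ + 360)·(−5 − 9·z)    [combine like terms]
= 3745·z + 6741·z² + 5055·x·z + 9099·x·z² − 1840·z² − 3312·z³ − 1710·x·z² − 3078·x·z³ + 175·z³ + 315·z⁴ + 1125·x²·z + 2025·x²·z² − 2145·x − 3861·x·z + 585·x² + 1053·x²·z + 810·x³ + 1458·x³·z − 1800 − 3240·z    [distributive law]
= 505·z + 4901·z² + 1194·x·z + 7389·x·z² − 3137·z³ − 3078·x·z³ + 315·z⁴ + 2178·x²·z + 2025·x²·z² − 2145·x + 585·x² + 810·x³ + 1458·x³·z − 1800    [combine like terms]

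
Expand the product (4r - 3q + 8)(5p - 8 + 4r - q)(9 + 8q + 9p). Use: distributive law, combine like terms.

180pr + 16pqr + 180p^2r + 144r^2 + 128qr^2 + 144pr^2 - 144qr - 128q^2r + 329pq - 93pq^2 - 135p^2q - 368q + 155q^2 + 24q^3 - 216p + 360p^2 - 576

(4r - 3q + 8)(5p - 8 + 4r - q)(9 + 8q + 9p)
= (20pr - 32r + 16r^2 - 4qr - 15pq + 24q - 12qr + 3q^2 + 40p - 64 + 32r - 8q)(9 + 8q + 9p)    [distributive law]
= (20pr + 16r^2 - 16qr - 15pq + 16q + 3q^2 + 40p - 64)(9 + 8q + 9p)    [combine like terms]
= 180pr + 160pqr + 180p^2r + 144r^2 + 128qr^2 + 144pr^2 - 144qr - 128q^2r - 144pqr - 135pq - 120pq^2 - 135p^2q + 144q + 128q^2 + 144pq + 27q^2 + 24q^3 + 27pq^2 + 360p + 320pq + 360p^2 - 576 - 512q - 576p    [distributive law]
= 180pr + 16pqr + 180p^2r + 144r^2 + 128qr^2 + 144pr^2 - 144qr - 128q^2r + 329pq - 93pq^2 - 135p^2q - 368q + 155q^2 + 24q^3 - 216p + 360p^2 - 576    [combine like terms]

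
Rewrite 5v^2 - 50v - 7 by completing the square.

5v^2 - 50v - 7
= 5(v^2 - 10v) - 7    [factor out 5 from the v-terms]
= 5(v^2 - 10v + 25 - 25) - 7    [add and subtract 25 inside the bracket]
= 5(v - 5)^2 - 125 - 7    [perfect-square identity]
= 5(v - 5)^2 - 132    [combine constants]

5(v - 5)^2 - 132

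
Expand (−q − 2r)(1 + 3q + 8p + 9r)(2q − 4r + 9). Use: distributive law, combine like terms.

(−q − 2r)(1 + 3q + 8p + 9r)(2q − 4r + 9)
= (−q − 3q² − 8pq − 9qr − 2r − 6qr − 16pr − 18r²)(2q − 4r + 9)    [distributive law]
= (−q − 3q² − 8pq − 15qr − 2r − 16pr − 18r²)(2q − 4r + 9)    [combine like terms]
= −2q² + 4qr − 9q − 6q³ + 12q²r − 27q² − 16pq² + 32pqr − 72pq − 30q²r + 60qr² − 135qr − 4qr + 8r² − 18r − 32pqr + 64pr² − 144pr − 36qr² + 72r³ − 162r²    [distributive law]
= −29q² − 135qr − 9q − 6q³ − 18q²r − 16pq² − 72pq + 24qr² − 154r² − 18r + 64pr² − 144pr + 72r³    [combine like terms]

−29q² − 135qr − 9q − 6q³ − 18q²r − 16pq² − 72pq + 24qr² − 154r² − 18r + 64pr² − 144pr + 72r³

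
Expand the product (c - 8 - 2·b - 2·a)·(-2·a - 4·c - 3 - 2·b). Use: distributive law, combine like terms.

(c - 8 - 2·b - 2·a)·(-2·a - 4·c - 3 - 2·b)
= -2·a·c - 4·c² - 3·c - 2·b·c + 16·a + 32·c + 24 + 16·b + 4·a·b + 8·b·c + 6·b + 4·b² + 4·a² + 8·a·c + 6·a + 4·a·b    [distributive law]
= 6·a·c - 4·c² + 29·c + 6·b·c + 22·a + 24 + 22·b + 8·a·b + 4·b² + 4·a²    [combine like terms]

6·a·c - 4·c² + 29·c + 6·b·c + 22·a + 24 + 22·b + 8·a·b + 4·b² + 4·a²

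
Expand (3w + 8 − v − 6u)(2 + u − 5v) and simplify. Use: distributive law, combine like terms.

(3w + 8 − v − 6u)(2 + u − 5v)
= 6w + 3uw − 15vw + 16 + 8u − 40v − 2v − uv + 5v^2 − 12u − 6u^2 + 30uv    [distributive law]
= 6w + 3uw − 15vw + 16 − 4u − 42v + 29uv + 5v^2 − 6u^2    [combine like terms]

6w + 3uw − 15vw + 16 − 4u − 42v + 29uv + 5v^2 − 6u^2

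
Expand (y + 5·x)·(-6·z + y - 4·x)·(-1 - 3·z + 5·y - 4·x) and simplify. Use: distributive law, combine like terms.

6·y·z + 18·y·z^2 - 33·y^2·z - 129·x·y·z - y^2 + 5·y^3 + x·y^2 - x·y - 104·x^2·y + 30·x·z + 90·x·z^2 + 180·x^2·z + 20·x^2 + 80·x^3

(y + 5·x)·(-6·z + y - 4·x)·(-1 - 3·z + 5·y - 4·x)
= (-6·y·z + y^2 - 4·x·y - 30·x·z + 5·x·y - 20·x^2)·(-1 - 3·z + 5·y - 4·x)    [distributive law]
= (-6·y·z + y^2 + x·y - 30·x·z - 20·x^2)·(-1 - 3·z + 5·y - 4·x)    [combine like terms]
= 6·y·z + 18·y·z^2 - 30·y^2·z + 24·x·y·z - y^2 - 3·y^2·z + 5·y^3 - 4·x·y^2 - x·y - 3·x·y·z + 5·x·y^2 - 4·x^2·y + 30·x·z + 90·x·z^2 - 150·x·y·z + 120·x^2·z + 20·x^2 + 60·x^2·z - 100·x^2·y + 80·x^3    [distributive law]
= 6·y·z + 18·y·z^2 - 33·y^2·z - 129·x·y·z - y^2 + 5·y^3 + x·y^2 - x·y - 104·x^2·y + 30·x·z + 90·x·z^2 + 180·x^2·z + 20·x^2 + 80·x^3    [combine like terms]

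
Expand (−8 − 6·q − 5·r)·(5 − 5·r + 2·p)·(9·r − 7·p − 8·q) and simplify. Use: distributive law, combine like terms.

−360·r + 280·p + 320·q + 135·r^2 − 249·p·r − 390·q·r + 112·p^2 + 338·p·q + 240·q^2 + 70·q·r^2 − 238·p·q·r − 240·q^2·r + 84·p^2·q + 96·p·q^2 + 225·r^3 − 265·p·r^2 + 70·p^2·r

(−8 − 6·q − 5·r)·(5 − 5·r + 2·p)·(9·r − 7·p − 8·q)
= (−40 + 40·r − 16·p − 30·q + 30·q·r − 12·p·q − 25·r + 25·r^2 − 10·p·r)·(9·r − 7·p − 8·q)    [distributive law]
= (−40 + 15·r − 16·p − 30·q + 30·q·r − 12·p·q + 25·r^2 − 10·p·r)·(9·r − 7·p − 8·q)    [combine like terms]
= −360·r + 280·p + 320·q + 135·r^2 − 105·p·r − 120·q·r − 144·p·r + 112·p^2 + 128·p·q − 270·q·r + 210·p·q + 240·q^2 + 270·q·r^2 − 210·p·q·r − 240·q^2·r − 108·p·q·r + 84·p^2·q + 96·p·q^2 + 225·r^3 − 175·p·r^2 − 200·q·r^2 − 90·p·r^2 + 70·p^2·r + 80·p·q·r    [distributive law]
= −360·r + 280·p + 320·q + 135·r^2 − 249·p·r − 390·q·r + 112·p^2 + 338·p·q + 240·q^2 + 70·q·r^2 − 238·p·q·r − 240·q^2·r + 84·p^2·q + 96·p·q^2 + 225·r^3 − 265·p·r^2 + 70·p^2·r    [combine like terms]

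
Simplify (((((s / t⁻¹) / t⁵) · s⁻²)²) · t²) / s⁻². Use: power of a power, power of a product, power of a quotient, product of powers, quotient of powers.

t⁻⁶

(((((s / t⁻¹) / t⁵) · s⁻²)²) · t²) / s⁻²
= (((((s / t⁻¹) / t⁵)²) · ((s⁻²)²)) · t²) / s⁻²    [power of a product]
= (((((s / t⁻¹)²) / ((t⁵)²)) · ((s⁻²)²)) · t²) / s⁻²    [power of a quotient]
= (((((s²) / ((t⁻¹)²)) / ((t⁵)²)) · ((s⁻²)²)) · t²) / s⁻²    [power of a quotient]
= ((((s² / t⁻²) / ((t⁵)²)) · ((s⁻²)²)) · t²) / s⁻²    [power of a power]
= ((((s² / t⁻²) / t¹⁰) · ((s⁻²)²)) · t²) / s⁻²    [power of a power]
= ((((s² / t⁻²) / t¹⁰) · s⁻⁴) · t²) / s⁻²    [power of a power]
= t⁻⁶    [quotient of powers; product of powers]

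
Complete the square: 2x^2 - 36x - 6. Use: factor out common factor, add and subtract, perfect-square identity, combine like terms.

2(x - 9)^2 - 168

2x^2 - 36x - 6
= 2(x^2 - 18x) - 6    [factor out 2 from the x-terms]
= 2(x^2 - 18x + 81 - 81) - 6    [add and subtract 81 inside the bracket]
= 2(x - 9)^2 - 162 - 6    [perfect-square identity]
= 2(x - 9)^2 - 168    [combine constants]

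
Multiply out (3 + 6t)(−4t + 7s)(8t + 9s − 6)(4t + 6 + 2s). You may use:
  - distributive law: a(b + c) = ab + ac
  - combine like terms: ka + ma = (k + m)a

(3 + 6t)(−4t + 7s)(8t + 9s − 6)(4t + 6 + 2s)
= (−12t + 21s − 24t² + 42st)(8t + 9s − 6)(4t + 6 + 2s)    [distributive law]
= (−96t² − 108st + 72t + 168st + 189s² − 126s − 192t³ − 216st² + 144t² + 336st² + 378s²t − 252st)(4t + 6 + 2s)    [distributive law]
= (48t² − 192st + 72t + 189s² − 126s − 192t³ + 120st² + 378s²t)(4t + 6 + 2s)    [combine like terms]
= 192t³ + 288t² + 96st² − 768st² − 1152st − 384s²t + 288t² + 432t + 144st + 756s²t + 1134s² + 378s³ − 504st − 756s − 252s² − 768t⁴ − 1152t³ − 384st³ + 480st³ + 720st² + 240s²t² + 1512s²t² + 2268s²t + 756s³t    [distributive law]
= −960t³ + 576t² + 48st² − 1512st + 2640s²t + 432t + 882s² + 378s³ − 756s − 768t⁴ + 96st³ + 1752s²t² + 756s³t    [combine like terms]

−960t³ + 576t² + 48st² − 1512st + 2640s²t + 432t + 882s² + 378s³ − 756s − 768t⁴ + 96st³ + 1752s²t² + 756s³t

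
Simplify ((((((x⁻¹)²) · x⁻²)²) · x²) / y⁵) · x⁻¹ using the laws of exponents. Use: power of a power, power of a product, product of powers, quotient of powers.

((((((x⁻¹)²) · x⁻²)²) · x²) / y⁵) · x⁻¹
= ((((((x⁻¹)²)²) · ((x⁻²)²)) · x²) / y⁵) · x⁻¹    [power of a product]
= (((((x⁻¹)⁴) · ((x⁻²)²)) · x²) / y⁵) · x⁻¹    [power of a power]
= (((x⁻⁴ · ((x⁻²)²)) · x²) / y⁵) · x⁻¹    [power of a power]
= (((x⁻⁴ · x⁻⁴) · x²) / y⁵) · x⁻¹    [power of a power]
= ((x⁻⁸ · x²) / y⁵) · x⁻¹    [product of powers]
= (x⁻⁶ / y⁵) · x⁻¹    [product of powers]
= x⁻⁷y⁻⁵    [quotient of powers; product of powers]

x⁻⁷y⁻⁵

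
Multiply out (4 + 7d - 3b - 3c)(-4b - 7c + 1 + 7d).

(4 + 7d - 3b - 3c)(-4b - 7c + 1 + 7d)
= -16b - 28c + 4 + 28d - 28bd - 49cd + 7d + 49d^2 + 12b^2 + 21bc - 3b - 21bd + 12bc + 21c^2 - 3c - 21cd    [distributive law]
= -19b - 31c + 4 + 35d - 49bd - 70cd + 49d^2 + 12b^2 + 33bc + 21c^2    [combine like terms]

-19b - 31c + 4 + 35d - 49bd - 70cd + 49d^2 + 12b^2 + 33bc + 21c^2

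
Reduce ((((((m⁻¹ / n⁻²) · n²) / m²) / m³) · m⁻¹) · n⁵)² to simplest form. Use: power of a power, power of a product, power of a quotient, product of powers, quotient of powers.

((((((m⁻¹ / n⁻²) · n²) / m²) / m³) · m⁻¹) · n⁵)²
= ((((((m⁻¹ / n⁻²) · n²) / m²) / m³) · m⁻¹)²) · ((n⁵)²)    [power of a product]
= ((((((m⁻¹ / n⁻²) · n²) / m²) / m³)²) · ((m⁻¹)²)) · ((n⁵)²)    [power of a product]
= ((((((m⁻¹ / n⁻²) · n²) / m²)²) / ((m³)²)) · ((m⁻¹)²)) · ((n⁵)²)    [power of a quotient]
= ((((((m⁻¹ / n⁻²) · n²)²) / ((m²)²)) / ((m³)²)) · ((m⁻¹)²)) · ((n⁵)²)    [power of a quotient]
= ((((((m⁻¹ / n⁻²)²) · ((n²)²)) / ((m²)²)) / ((m³)²)) · ((m⁻¹)²)) · ((n⁵)²)    [power of a product]
= (((((((m⁻¹)²) / ((n⁻²)²)) · ((n²)²)) / ((m²)²)) / ((m³)²)) · ((m⁻¹)²)) · ((n⁵)²)    [power of a quotient]
= (((((m⁻² / ((n⁻²)²)) · ((n²)²)) / ((m²)²)) / ((m³)²)) · ((m⁻¹)²)) · ((n⁵)²)    [power of a power]
= (((((m⁻² / n⁻⁴) · ((n²)²)) / ((m²)²)) / ((m³)²)) · ((m⁻¹)²)) · ((n⁵)²)    [power of a power]
= (((((m⁻² / n⁻⁴) · n⁴) / ((m²)²)) / ((m³)²)) · ((m⁻¹)²)) · ((n⁵)²)    [power of a power]
= (((((m⁻² / n⁻⁴) · n⁴) / m⁴) / ((m³)²)) · ((m⁻¹)²)) · ((n⁵)²)    [power of a power]
= (((((m⁻² / n⁻⁴) · n⁴) / m⁴) / m⁶) · ((m⁻¹)²)) · ((n⁵)²)    [power of a power]
= (((((m⁻² / n⁻⁴) · n⁴) / m⁴) / m⁶) · m⁻²) · ((n⁵)²)    [power of a power]
= (((((m⁻² / n⁻⁴) · n⁴) / m⁴) / m⁶) · m⁻²) · n¹⁰    [power of a power]
= m⁻¹⁴·n¹⁸    [quotient of powers; product of powers]

m⁻¹⁴·n¹⁸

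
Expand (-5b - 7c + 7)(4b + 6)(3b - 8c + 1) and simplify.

-60b³ + 76b²c - 26b² - 138bc + 124b + 224bc² + 336c² - 378c + 42

(-5b - 7c + 7)(4b + 6)(3b - 8c + 1)
= (-20b² - 30b - 28bc - 42c + 28b + 42)(3b - 8c + 1)    [distributive law]
= (-20b² - 2b - 28bc - 42c + 42)(3b - 8c + 1)    [combine like terms]
= -60b³ + 160b²c - 20b² - 6b² + 16bc - 2b - 84b²c + 224bc² - 28bc - 126bc + 336c² - 42c + 126b - 336c + 42    [distributive law]
= -60b³ + 76b²c - 26b² - 138bc + 124b + 224bc² + 336c² - 378c + 42    [combine like terms]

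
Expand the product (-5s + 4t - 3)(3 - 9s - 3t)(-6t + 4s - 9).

(-5s + 4t - 3)(3 - 9s - 3t)(-6t + 4s - 9)
= (-15s + 45s^2 + 15st + 12t - 36st - 12t^2 - 9 + 27s + 9t)(-6t + 4s - 9)    [distributive law]
= (12s + 45s^2 - 21st + 21t - 12t^2 - 9)(-6t + 4s - 9)    [combine like terms]
= -72st + 48s^2 - 108s - 270s^2t + 180s^3 - 405s^2 + 126st^2 - 84s^2t + 189st - 126t^2 + 84st - 189t + 72t^3 - 48st^2 + 108t^2 + 54t - 36s + 81    [distributive law]
= 201st - 357s^2 - 144s - 354s^2t + 180s^3 + 78st^2 - 18t^2 - 135t + 72t^3 + 81    [combine like terms]

201st - 357s^2 - 144s - 354s^2t + 180s^3 + 78st^2 - 18t^2 - 135t + 72t^3 + 81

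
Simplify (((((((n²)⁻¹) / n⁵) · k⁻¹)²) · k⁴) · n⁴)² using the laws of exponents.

(((((((n²)⁻¹) / n⁵) · k⁻¹)²) · k⁴) · n⁴)²
= (((((((n²)⁻¹) / n⁵) · k⁻¹)²) · k⁴)²) · ((n⁴)²)    [power of a product]
= (((((((n²)⁻¹) / n⁵) · k⁻¹)²)²) · ((k⁴)²)) · ((n⁴)²)    [power of a product]
= ((((((n²)⁻¹) / n⁵) · k⁻¹)⁴) · ((k⁴)²)) · ((n⁴)²)    [power of a power]
= ((((((n²)⁻¹) / n⁵)⁴) · ((k⁻¹)⁴)) · ((k⁴)²)) · ((n⁴)²)    [power of a product]
= ((((((n²)⁻¹)⁴) / ((n⁵)⁴)) · ((k⁻¹)⁴)) · ((k⁴)²)) · ((n⁴)²)    [power of a quotient]
= (((((n²)⁻⁴) / ((n⁵)⁴)) · ((k⁻¹)⁴)) · ((k⁴)²)) · ((n⁴)²)    [power of a power]
= (((n⁻⁸ / ((n⁵)⁴)) · ((k⁻¹)⁴)) · ((k⁴)²)) · ((n⁴)²)    [power of a power]
= (((n⁻⁸ / n²⁰) · ((k⁻¹)⁴)) · ((k⁴)²)) · ((n⁴)²)    [power of a power]
= ((n⁻²⁸ · ((k⁻¹)⁴)) · ((k⁴)²)) · ((n⁴)²)    [quotient of powers]
= ((n⁻²⁸ · k⁻⁴) · ((k⁴)²)) · ((n⁴)²)    [power of a power]
= ((n⁻²⁸ · k⁻⁴) · k⁸) · ((n⁴)²)    [power of a power]
= ((n⁻²⁸ · k⁻⁴) · k⁸) · n⁸    [power of a power]
= k⁴·n⁻²⁰    [product of powers]

k⁴·n⁻²⁰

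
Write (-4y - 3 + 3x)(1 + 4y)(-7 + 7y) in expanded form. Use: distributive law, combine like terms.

(-4y - 3 + 3x)(1 + 4y)(-7 + 7y)
= (-4y - 16y^2 - 3 - 12y + 3x + 12xy)(-7 + 7y)    [distributive law]
= (-16y - 16y^2 - 3 + 3x + 12xy)(-7 + 7y)    [combine like terms]
= 112y - 112y^2 + 112y^2 - 112y^3 + 21 - 21y - 21x + 21xy - 84xy + 84xy^2    [distributive law]
= 91y - 112y^3 + 21 - 21x - 63xy + 84xy^2    [combine like terms]

91y - 112y^3 + 21 - 21x - 63xy + 84xy^2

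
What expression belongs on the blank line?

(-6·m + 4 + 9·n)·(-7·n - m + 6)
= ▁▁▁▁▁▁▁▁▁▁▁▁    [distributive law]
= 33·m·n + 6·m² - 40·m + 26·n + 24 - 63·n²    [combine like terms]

After distributive law, the bracketed line is:

42·m·n + 6·m² - 36·m - 28·n - 4·m + 24 - 63·n² - 9·m·n + 54·n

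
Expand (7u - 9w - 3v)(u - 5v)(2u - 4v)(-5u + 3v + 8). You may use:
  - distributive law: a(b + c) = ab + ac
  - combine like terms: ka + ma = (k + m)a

(7u - 9w - 3v)(u - 5v)(2u - 4v)(-5u + 3v + 8)
= (7u^2 - 35uv - 9uw + 45vw - 3uv + 15v^2)(2u - 4v)(-5u + 3v + 8)    [distributive law]
= (7u^2 - 38uv - 9uw + 45vw + 15v^2)(2u - 4v)(-5u + 3v + 8)    [combine like terms]
= (14u^3 - 28u^2v - 76u^2v + 152uv^2 - 18u^2w + 36uvw + 90uvw - 180v^2w + 30uv^2 - 60v^3)(-5u + 3v + 8)    [distributive law]
= (14u^3 - 104u^2v + 182uv^2 - 18u^2w + 126uvw - 180v^2w - 60v^3)(-5u + 3v + 8)    [combine like terms]
= -70u^4 + 42u^3v + 112u^3 + 520u^3v - 312u^2v^2 - 832u^2v - 910u^2v^2 + 546uv^3 + 1456uv^2 + 90u^3w - 54u^2vw - 144u^2w - 630u^2vw + 378uv^2w + 1008uvw + 900uv^2w - 540v^3w - 1440v^2w + 300uv^3 - 180v^4 - 480v^3    [distributive law]
= -70u^4 + 562u^3v + 112u^3 - 1222u^2v^2 - 832u^2v + 846uv^3 + 1456uv^2 + 90u^3w - 684u^2vw - 144u^2w + 1278uv^2w + 1008uvw - 540v^3w - 1440v^2w - 180v^4 - 480v^3    [combine like terms]

-70u^4 + 562u^3v + 112u^3 - 1222u^2v^2 - 832u^2v + 846uv^3 + 1456uv^2 + 90u^3w - 684u^2vw - 144u^2w + 1278uv^2w + 1008uvw - 540v^3w - 1440v^2w - 180v^4 - 480v^3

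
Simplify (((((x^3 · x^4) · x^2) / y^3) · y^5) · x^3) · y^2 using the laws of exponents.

(((((x^3 · x^4) · x^2) / y^3) · y^5) · x^3) · y^2
= ((((x^7 · x^2) / y^3) · y^5) · x^3) · y^2    [product of powers]
= (((x^9 / y^3) · y^5) · x^3) · y^2    [product of powers]
= x^12·y^4    [quotient of powers; product of powers]

x^12·y^4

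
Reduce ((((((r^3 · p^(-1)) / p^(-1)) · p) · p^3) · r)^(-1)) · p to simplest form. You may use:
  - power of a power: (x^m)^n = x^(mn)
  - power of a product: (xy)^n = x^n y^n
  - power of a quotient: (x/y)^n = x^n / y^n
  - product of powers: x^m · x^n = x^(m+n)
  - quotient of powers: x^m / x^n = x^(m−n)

p^(-3)r^(-4)

((((((r^3 · p^(-1)) / p^(-1)) · p) · p^3) · r)^(-1)) · p
= ((((((r^3 · p^(-1)) / p^(-1)) · p) · p^3)^(-1)) · (r^(-1))) · p    [power of a product]
= ((((((r^3 · p^(-1)) / p^(-1)) · p)^(-1)) · ((p^3)^(-1))) · (r^(-1))) · p    [power of a product]
= ((((((r^3 · p^(-1)) / p^(-1))^(-1)) · (p^(-1))) · ((p^3)^(-1))) · (r^(-1))) · p    [power of a product]
= ((((((r^3 · p^(-1))^(-1)) / ((p^(-1))^(-1))) · (p^(-1))) · ((p^3)^(-1))) · (r^(-1))) · p    [power of a quotient]
= (((((((r^3)^(-1)) · ((p^(-1))^(-1))) / ((p^(-1))^(-1))) · (p^(-1))) · ((p^3)^(-1))) · (r^(-1))) · p    [power of a product]
= (((((r^(-3) · ((p^(-1))^(-1))) / ((p^(-1))^(-1))) · (p^(-1))) · ((p^3)^(-1))) · (r^(-1))) · p    [power of a power]
= (((((r^(-3) · p) / ((p^(-1))^(-1))) · (p^(-1))) · ((p^3)^(-1))) · (r^(-1))) · p    [power of a power]
= (((((r^(-3) · p) / p) · (p^(-1))) · ((p^3)^(-1))) · (r^(-1))) · p    [power of a power]
= (((((r^(-3) · p) / p) · p^(-1)) · p^(-3)) · (r^(-1))) · p    [power of a power]
= p^(-3)r^(-4)    [quotient of powers; product of powers]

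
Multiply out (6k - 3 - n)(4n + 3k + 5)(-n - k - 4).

-17kn^2 - 39k^2n - 88kn - 18k^3 - 93k^2 - 69k + 33n^2 + 83n + 60 + 4n^3

(6k - 3 - n)(4n + 3k + 5)(-n - k - 4)
= (24kn + 18k^2 + 30k - 12n - 9k - 15 - 4n^2 - 3kn - 5n)(-n - k - 4)    [distributive law]
= (21kn + 18k^2 + 21k - 17n - 15 - 4n^2)(-n - k - 4)    [combine like terms]
= -21kn^2 - 21k^2n - 84kn - 18k^2n - 18k^3 - 72k^2 - 21kn - 21k^2 - 84k + 17n^2 + 17kn + 68n + 15n + 15k + 60 + 4n^3 + 4kn^2 + 16n^2    [distributive law]
= -17kn^2 - 39k^2n - 88kn - 18k^3 - 93k^2 - 69k + 33n^2 + 83n + 60 + 4n^3    [combine like terms]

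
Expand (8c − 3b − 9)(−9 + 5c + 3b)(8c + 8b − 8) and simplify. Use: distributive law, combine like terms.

−1256c^2 − 1008bc + 1584c + 320c^3 + 392bc^2 − 72b^3 + 72b^2 + 648b − 648

(8c − 3b − 9)(−9 + 5c + 3b)(8c + 8b − 8)
= (−72c + 40c^2 + 24bc + 27b − 15bc − 9b^2 + 81 − 45c − 27b)(8c + 8b − 8)    [distributive law]
= (−117c + 40c^2 + 9bc − 9b^2 + 81)(8c + 8b − 8)    [combine like terms]
= −936c^2 − 936bc + 936c + 320c^3 + 320bc^2 − 320c^2 + 72bc^2 + 72b^2c − 72bc − 72b^2c − 72b^3 + 72b^2 + 648c + 648b − 648    [distributive law]
= −1256c^2 − 1008bc + 1584c + 320c^3 + 392bc^2 − 72b^3 + 72b^2 + 648b − 648    [combine like terms]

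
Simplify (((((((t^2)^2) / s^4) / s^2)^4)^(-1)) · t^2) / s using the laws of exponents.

(((((((t^2)^2) / s^4) / s^2)^4)^(-1)) · t^2) / s
= ((((((t^2)^2) / s^4) / s^2)^(-4)) · t^2) / s    [power of a power]
= ((((((t^2)^2) / s^4)^(-4)) / ((s^2)^(-4))) · t^2) / s    [power of a quotient]
= ((((((t^2)^2)^(-4)) / ((s^4)^(-4))) / ((s^2)^(-4))) · t^2) / s    [power of a quotient]
= (((((t^2)^(-8)) / ((s^4)^(-4))) / ((s^2)^(-4))) · t^2) / s    [power of a power]
= (((t^(-16) / ((s^4)^(-4))) / ((s^2)^(-4))) · t^2) / s    [power of a power]
= (((t^(-16) / s^(-16)) / ((s^2)^(-4))) · t^2) / s    [power of a power]
= (((t^(-16) / s^(-16)) / s^(-8)) · t^2) / s    [power of a power]
= s^23·t^(-14)    [quotient of powers; product of powers]

s^23·t^(-14)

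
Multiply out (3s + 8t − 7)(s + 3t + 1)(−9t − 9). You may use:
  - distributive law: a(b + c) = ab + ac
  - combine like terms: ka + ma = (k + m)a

−27s^2t − 27s^2 − 153st^2 − 117st + 36s − 216t^3 − 99t^2 + 180t + 63

(3s + 8t − 7)(s + 3t + 1)(−9t − 9)
= (3s^2 + 9st + 3s + 8st + 24t^2 + 8t − 7s − 21t − 7)(−9t − 9)    [distributive law]
= (3s^2 + 17st − 4s + 24t^2 − 13t − 7)(−9t − 9)    [combine like terms]
= −27s^2t − 27s^2 − 153st^2 − 153st + 36st + 36s − 216t^3 − 216t^2 + 117t^2 + 117t + 63t + 63    [distributive law]
= −27s^2t − 27s^2 − 153st^2 − 117st + 36s − 216t^3 − 99t^2 + 180t + 63    [combine like terms]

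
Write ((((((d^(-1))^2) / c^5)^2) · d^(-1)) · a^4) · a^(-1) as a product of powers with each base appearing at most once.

a^3c^(-10)d^(-5)

((((((d^(-1))^2) / c^5)^2) · d^(-1)) · a^4) · a^(-1)
= ((((((d^(-1))^2)^2) / ((c^5)^2)) · d^(-1)) · a^4) · a^(-1)    [power of a quotient]
= (((((d^(-1))^4) / ((c^5)^2)) · d^(-1)) · a^4) · a^(-1)    [power of a power]
= ((((d^(-4)) / ((c^5)^2)) · d^(-1)) · a^4) · a^(-1)    [power of a power]
= (((d^(-4) / c^10) · d^(-1)) · a^4) · a^(-1)    [power of a power]
= a^3c^(-10)d^(-5)    [quotient of powers; product of powers]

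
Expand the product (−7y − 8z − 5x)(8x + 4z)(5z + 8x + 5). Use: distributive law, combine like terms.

(−7y − 8z − 5x)(8x + 4z)(5z + 8x + 5)
= (−56xy − 28yz − 64xz − 32z^2 − 40x^2 − 20xz)(5z + 8x + 5)    [distributive law]
= (−56xy − 28yz − 84xz − 32z^2 − 40x^2)(5z + 8x + 5)    [combine like terms]
= −280xyz − 448x^2y − 280xy − 140yz^2 − 224xyz − 140yz − 420xz^2 − 672x^2z − 420xz − 160z^3 − 256xz^2 − 160z^2 − 200x^2z − 320x^3 − 200x^2    [distributive law]
= −504xyz − 448x^2y − 280xy − 140yz^2 − 140yz − 676xz^2 − 872x^2z − 420xz − 160z^3 − 160z^2 − 320x^3 − 200x^2    [combine like terms]

−504xyz − 448x^2y − 280xy − 140yz^2 − 140yz − 676xz^2 − 872x^2z − 420xz − 160z^3 − 160z^2 − 320x^3 − 200x^2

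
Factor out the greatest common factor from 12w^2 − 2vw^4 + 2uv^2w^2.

2w^2(6 − vw^2 + uv^2)

12w^2 − 2vw^4 + 2uv^2w^2
= 2(6w^2 − vw^4 + uv^2w^2)    [factor out 2]
= 2w^2(6 − vw^2 + uv^2)    [factor out w^2]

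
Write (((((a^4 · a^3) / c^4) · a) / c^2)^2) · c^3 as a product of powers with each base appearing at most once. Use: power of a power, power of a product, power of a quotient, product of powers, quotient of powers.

a^16c^(-9)

(((((a^4 · a^3) / c^4) · a) / c^2)^2) · c^3
= (((((a^4 · a^3) / c^4) · a)^2) / ((c^2)^2)) · c^3    [power of a quotient]
= (((((a^4 · a^3) / c^4)^2) · (a^2)) / ((c^2)^2)) · c^3    [power of a product]
= (((((a^4 · a^3)^2) / ((c^4)^2)) · (a^2)) / ((c^2)^2)) · c^3    [power of a quotient]
= ((((((a^4)^2) · ((a^3)^2)) / ((c^4)^2)) · (a^2)) / ((c^2)^2)) · c^3    [power of a product]
= ((((a^8 · ((a^3)^2)) / ((c^4)^2)) · (a^2)) / ((c^2)^2)) · c^3    [power of a power]
= ((((a^8 · a^6) / ((c^4)^2)) · (a^2)) / ((c^2)^2)) · c^3    [power of a power]
= (((a^14 / ((c^4)^2)) · (a^2)) / ((c^2)^2)) · c^3    [product of powers]
= (((a^14 / c^8) · (a^2)) / ((c^2)^2)) · c^3    [power of a power]
= (((a^14 / c^8) · a^2) / c^4) · c^3    [power of a power]
= a^16c^(-9)    [quotient of powers; product of powers]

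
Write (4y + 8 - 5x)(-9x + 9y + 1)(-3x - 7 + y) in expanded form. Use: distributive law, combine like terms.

(4y + 8 - 5x)(-9x + 9y + 1)(-3x - 7 + y)
= (-36xy + 36y^2 + 4y - 72x + 72y + 8 + 45x^2 - 45xy - 5x)(-3x - 7 + y)    [distributive law]
= (-81xy + 36y^2 + 76y - 77x + 8 + 45x^2)(-3x - 7 + y)    [combine like terms]
= 243x^2y + 567xy - 81xy^2 - 108xy^2 - 252y^2 + 36y^3 - 228xy - 532y + 76y^2 + 231x^2 + 539x - 77xy - 24x - 56 + 8y - 135x^3 - 315x^2 + 45x^2y    [distributive law]
= 288x^2y + 262xy - 189xy^2 - 176y^2 + 36y^3 - 524y - 84x^2 + 515x - 56 - 135x^3    [combine like terms]

288x^2y + 262xy - 189xy^2 - 176y^2 + 36y^3 - 524y - 84x^2 + 515x - 56 - 135x^3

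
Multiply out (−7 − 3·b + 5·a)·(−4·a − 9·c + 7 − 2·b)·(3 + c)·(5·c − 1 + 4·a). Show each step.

(−7 − 3·b + 5·a)·(−4·a − 9·c + 7 − 2·b)·(3 + c)·(5·c − 1 + 4·a)
= (28·a + 63·c − 49 + 14·b + 12·a·b + 27·b·c − 21·b + 6·b² − 20·a² − 45·a·c + 35·a − 10·a·b)·(3 + c)·(5·c − 1 + 4·a)    [distributive law]
= (63·a + 63·c − 49 − 7·b + 2·a·b + 27·b·c + 6·b² − 20·a² − 45·a·c)·(3 + c)·(5·c − 1 + 4·a)    [combine like terms]
= (189·a + 63·a·c + 189·c + 63·c² − 147 − 49·c − 21·b − 7·b·c + 6·a·b + 2·a·b·c + 81·b·c + 27·b·c² + 18·b² + 6·b²·c − 60·a² − 20·a²·c − 135·a·c − 45·a·c²)·(5·c − 1 + 4·a)    [distributive law]
= (189·a − 72·a·c + 140·c + 63·c² − 147 − 21·b + 74·b·c + 6·a·b + 2·a·b·c + 27·b·c² + 18·b² + 6·b²·c − 60·a² − 20·a²·c − 45·a·c²)·(5·c − 1 + 4·a)    [combine like terms]
= 945·a·c − 189·a + 756·a² − 360·a·c² + 72·a·c − 288·a²·c + 700·c² − 140·c + 560·a·c + 315·c³ − 63·c² + 252·a·c² − 735·c + 147 − 588·a − 105·b·c + 21·b − 84·a·b + 370·b·c² − 74·b·c + 296·a·b·c + 30·a·b·c − 6·a·b + 24·a²·b + 10·a·b·c² − 2·a·b·c + 8·a²·b·c + 135·b·c³ − 27·b·c² + 108·a·b·c² + 90·b²·c − 18·b² + 72·a·b² + 30·b²·c² − 6·b²·c + 24·a·b²·c − 300·a²·c + 60·a² − 240·a³ − 100·a²·c² + 20·a²·c − 80·a³·c − 225·a·c³ + 45·a·c² − 180·a²·c²    [distributive law]
= 1577·a·c − 777·a + 816·a² − 63·a·c² − 568·a²·c + 637·c² − 875·c + 315·c³ + 147 − 179·b·c + 21·b − 90·a·b + 343·b·c² + 324·a·b·c + 24·a²·b + 118·a·b·c² + 8·a²·b·c + 135·b·c³ + 84·b²·c − 18·b² + 72·a·b² + 30·b²·c² + 24·a·b²·c − 240·a³ − 280·a²·c² − 80·a³·c − 225·a·c³    [combine like terms]

1577·a·c − 777·a + 816·a² − 63·a·c² − 568·a²·c + 637·c² − 875·c + 315·c³ + 147 − 179·b·c + 21·b − 90·a·b + 343·b·c² + 324·a·b·c + 24·a²·b + 118·a·b·c² + 8·a²·b·c + 135·b·c³ + 84·b²·c − 18·b² + 72·a·b² + 30·b²·c² + 24·a·b²·c − 240·a³ − 280·a²·c² − 80·a³·c − 225·a·c³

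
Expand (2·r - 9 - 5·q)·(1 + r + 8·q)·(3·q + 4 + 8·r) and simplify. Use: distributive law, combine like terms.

-593·q·r - 100·r - 48·r^2 + 94·q·r^2 + 16·r^3 - 287·q^2·r - 335·q - 36 - 391·q^2 - 120·q^3

(2·r - 9 - 5·q)·(1 + r + 8·q)·(3·q + 4 + 8·r)
= (2·r + 2·r^2 + 16·q·r - 9 - 9·r - 72·q - 5·q - 5·q·r - 40·q^2)·(3·q + 4 + 8·r)    [distributive law]
= (-7·r + 2·r^2 + 11·q·r - 9 - 77·q - 40·q^2)·(3·q + 4 + 8·r)    [combine like terms]
= -21·q·r - 28·r - 56·r^2 + 6·q·r^2 + 8·r^2 + 16·r^3 + 33·q^2·r + 44·q·r + 88·q·r^2 - 27·q - 36 - 72·r - 231·q^2 - 308·q - 616·q·r - 120·q^3 - 160·q^2 - 320·q^2·r    [distributive law]
= -593·q·r - 100·r - 48·r^2 + 94·q·r^2 + 16·r^3 - 287·q^2·r - 335·q - 36 - 391·q^2 - 120·q^3    [combine like terms]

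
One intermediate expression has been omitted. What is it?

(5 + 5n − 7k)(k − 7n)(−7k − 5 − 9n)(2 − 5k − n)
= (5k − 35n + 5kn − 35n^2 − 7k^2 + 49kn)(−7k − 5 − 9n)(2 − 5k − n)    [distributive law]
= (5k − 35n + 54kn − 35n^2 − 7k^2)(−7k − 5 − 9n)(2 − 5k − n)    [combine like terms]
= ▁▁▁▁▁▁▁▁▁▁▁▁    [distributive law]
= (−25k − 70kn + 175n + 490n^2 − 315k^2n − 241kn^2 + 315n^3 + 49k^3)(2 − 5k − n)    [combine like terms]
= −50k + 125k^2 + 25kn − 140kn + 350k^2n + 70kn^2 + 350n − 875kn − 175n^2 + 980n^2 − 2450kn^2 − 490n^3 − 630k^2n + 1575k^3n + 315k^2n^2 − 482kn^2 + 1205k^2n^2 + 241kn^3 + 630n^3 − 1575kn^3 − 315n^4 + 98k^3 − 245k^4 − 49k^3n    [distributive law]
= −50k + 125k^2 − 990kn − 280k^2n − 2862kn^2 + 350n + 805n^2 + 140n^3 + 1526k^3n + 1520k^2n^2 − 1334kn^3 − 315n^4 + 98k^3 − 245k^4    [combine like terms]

By distributive law:

(−35k^2 − 25k − 45kn + 245kn + 175n + 315n^2 − 378k^2n − 270kn − 486kn^2 + 245kn^2 + 175n^2 + 315n^3 + 49k^3 + 35k^2 + 63k^2n)(2 − 5k − n)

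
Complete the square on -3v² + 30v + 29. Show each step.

-3(v - 5)² + 104

-3v² + 30v + 29
= -3(v² - 10v) + 29    [factor out -3 from the v-terms]
= -3(v² - 10v + 25 - 25) + 29    [add and subtract 25 inside the bracket]
= -3(v - 5)² + 75 + 29    [perfect-square identity]
= -3(v - 5)² + 104    [combine constants]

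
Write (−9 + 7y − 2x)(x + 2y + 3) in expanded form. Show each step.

(−9 + 7y − 2x)(x + 2y + 3)
= −9x − 18y − 27 + 7xy + 14y^2 + 21y − 2x^2 − 4xy − 6x    [distributive law]
= −15x + 3y − 27 + 3xy + 14y^2 − 2x^2    [combine like terms]

−15x + 3y − 27 + 3xy + 14y^2 − 2x^2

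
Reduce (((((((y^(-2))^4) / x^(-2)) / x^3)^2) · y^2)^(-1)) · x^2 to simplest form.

x^4·y^14

(((((((y^(-2))^4) / x^(-2)) / x^3)^2) · y^2)^(-1)) · x^2
= (((((((y^(-2))^4) / x^(-2)) / x^3)^2)^(-1)) · ((y^2)^(-1))) · x^2    [power of a product]
= ((((((y^(-2))^4) / x^(-2)) / x^3)^(-2)) · ((y^2)^(-1))) · x^2    [power of a power]
= ((((((y^(-2))^4) / x^(-2))^(-2)) / ((x^3)^(-2))) · ((y^2)^(-1))) · x^2    [power of a quotient]
= ((((((y^(-2))^4)^(-2)) / ((x^(-2))^(-2))) / ((x^3)^(-2))) · ((y^2)^(-1))) · x^2    [power of a quotient]
= (((((y^(-2))^(-8)) / ((x^(-2))^(-2))) / ((x^3)^(-2))) · ((y^2)^(-1))) · x^2    [power of a power]
= (((y^16 / ((x^(-2))^(-2))) / ((x^3)^(-2))) · ((y^2)^(-1))) · x^2    [power of a power]
= (((y^16 / x^4) / ((x^3)^(-2))) · ((y^2)^(-1))) · x^2    [power of a power]
= (((y^16 / x^4) / x^(-6)) · ((y^2)^(-1))) · x^2    [power of a power]
= (((y^16 / x^4) / x^(-6)) · y^(-2)) · x^2    [power of a power]
= x^4·y^14    [quotient of powers; product of powers]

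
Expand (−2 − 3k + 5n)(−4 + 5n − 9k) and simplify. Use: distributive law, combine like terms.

(−2 − 3k + 5n)(−4 + 5n − 9k)
= 8 − 10n + 18k + 12k − 15kn + 27k^2 − 20n + 25n^2 − 45kn    [distributive law]
= 8 − 30n + 30k − 60kn + 27k^2 + 25n^2    [combine like terms]

8 − 30n + 30k − 60kn + 27k^2 + 25n^2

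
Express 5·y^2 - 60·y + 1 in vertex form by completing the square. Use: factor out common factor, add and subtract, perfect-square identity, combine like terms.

5(y - 6)^2 - 179

5·y^2 - 60·y + 1
= 5(y^2 - 12·y) + 1    [factor out 5 from the y-terms]
= 5(y^2 - 12·y + 36 - 36) + 1    [add and subtract 36 inside the bracket]
= 5(y - 6)^2 - 180 + 1    [perfect-square identity]
= 5(y - 6)^2 - 179    [combine constants]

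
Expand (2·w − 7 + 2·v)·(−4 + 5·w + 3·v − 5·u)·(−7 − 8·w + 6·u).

(2·w − 7 + 2·v)·(−4 + 5·w + 3·v − 5·u)·(−7 − 8·w + 6·u)
= (−8·w + 10·w² + 6·v·w − 10·u·w + 28 − 35·w − 21·v + 35·u − 8·v + 10·v·w + 6·v² − 10·u·v)·(−7 − 8·w + 6·u)    [distributive law]
= (−43·w + 10·w² + 16·v·w − 10·u·w + 28 − 29·v + 35·u + 6·v² − 10·u·v)·(−7 − 8·w + 6·u)    [combine like terms]
= 301·w + 344·w² − 258·u·w − 70·w² − 80·w³ + 60·u·w² − 112·v·w − 128·v·w² + 96·u·v·w + 70·u·w + 80·u·w² − 60·u²·w − 196 − 224·w + 168·u + 203·v + 232·v·w − 174·u·v − 245·u − 280·u·w + 210·u² − 42·v² − 48·v²·w + 36·u·v² + 70·u·v + 80·u·v·w − 60·u²·v    [distributive law]
= 77·w + 274·w² − 468·u·w − 80·w³ + 140·u·w² + 120·v·w − 128·v·w² + 176·u·v·w − 60·u²·w − 196 − 77·u + 203·v − 104·u·v + 210·u² − 42·v² − 48·v²·w + 36·u·v² − 60·u²·v    [combine like terms]

77·w + 274·w² − 468·u·w − 80·w³ + 140·u·w² + 120·v·w − 128·v·w² + 176·u·v·w − 60·u²·w − 196 − 77·u + 203·v − 104·u·v + 210·u² − 42·v² − 48·v²·w + 36·u·v² − 60·u²·v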